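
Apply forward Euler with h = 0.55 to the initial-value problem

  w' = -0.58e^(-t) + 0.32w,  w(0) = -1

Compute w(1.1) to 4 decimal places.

Euler: w_{n+1} = w_n + h·f(t_n, w_n).
t=0.000000, w=-1.000000: f=-0.900000 → w ← -1.000000 + 0.55·(-0.900000) = -1.495000
t=0.550000, w=-1.495000: f=-0.813031 → w ← -1.495000 + 0.55·(-0.813031) = -1.942167
w(1.1) ≈ -1.9422

-1.9422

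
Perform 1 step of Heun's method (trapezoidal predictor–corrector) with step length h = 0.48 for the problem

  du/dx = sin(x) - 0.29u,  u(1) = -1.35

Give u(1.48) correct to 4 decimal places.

-0.7623

Heun: k1 = f(x_n, u_n); k2 = f(x_n + h, u_n + h·k1); u_{n+1} = u_n + (h/2)·(k1 + k2).
x=1.000000, u=-1.350000:
  k1 = f(1.000000, -1.350000) = 1.232971
  k2 = f(1.480000, -0.758174) = 1.215751
  u ← -1.350000 + (0.48/2)·(1.232971 + 1.215751) = -0.762307
u(1.48) ≈ -0.7623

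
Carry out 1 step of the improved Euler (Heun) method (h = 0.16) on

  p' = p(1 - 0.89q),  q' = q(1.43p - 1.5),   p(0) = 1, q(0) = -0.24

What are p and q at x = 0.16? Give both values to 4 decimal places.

1.2128, -0.2426

Heun on (p,q): k1 = f(x_n, state_n); k2 = f(x_n + h, state_n + h·k1); state_{n+1} = state_n + (h/2)·(k1 + k2).
0.000000: (1.000000, -0.240000)
  k1 = (1.213600, 0.016800)
  predictor → (1.194176, -0.237312)
  k2 = (1.446395, -0.049283)
  → (1.212800, -0.242599)
(p(0.16), q(0.16)) ≈ (1.2128, -0.2426)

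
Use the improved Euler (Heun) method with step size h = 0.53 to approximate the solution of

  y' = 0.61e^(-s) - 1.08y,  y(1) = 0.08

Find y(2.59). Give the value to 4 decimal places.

0.0797

Heun: k1 = f(s_n, y_n); k2 = f(s_n + h, y_n + h·k1); y_{n+1} = y_n + (h/2)·(k1 + k2).
s=1.000000, y=0.080000:
  k1 = f(1.000000, 0.080000) = 0.138006
  k2 = f(1.530000, 0.153143) = -0.033308
  y ← 0.080000 + (0.53/2)·(0.138006 + (-0.033308)) = 0.107745
s=1.530000, y=0.107745:
  k1 = f(1.530000, 0.107745) = 0.015722
  k2 = f(2.060000, 0.116078) = -0.047617
  y ← 0.107745 + (0.53/2)·(0.015722 + (-0.047617)) = 0.099293
s=2.060000, y=0.099293:
  k1 = f(2.060000, 0.099293) = -0.029489
  k2 = f(2.590000, 0.083664) = -0.044594
  y ← 0.099293 + (0.53/2)·(-0.029489 + (-0.044594)) = 0.079661
y(2.59) ≈ 0.0797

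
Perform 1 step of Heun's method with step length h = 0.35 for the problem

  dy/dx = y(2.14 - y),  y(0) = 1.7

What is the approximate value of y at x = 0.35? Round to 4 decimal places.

Heun: k1 = f(x_n, y_n); k2 = f(x_n + h, y_n + h·k1); y_{n+1} = y_n + (h/2)·(k1 + k2).
x=0.000000, y=1.700000:
  k1 = f(0.000000, 1.700000) = 0.748000
  k2 = f(0.350000, 1.961800) = 0.349593
  y ← 1.700000 + (0.35/2)·(0.748000 + 0.349593) = 1.892079
y(0.35) ≈ 1.8921

1.8921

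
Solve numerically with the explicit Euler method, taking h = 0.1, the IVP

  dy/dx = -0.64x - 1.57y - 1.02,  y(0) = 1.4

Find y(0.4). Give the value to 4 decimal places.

Euler: y_{n+1} = y_n + h·f(x_n, y_n).
x=0.000000, y=1.400000: f=-3.218000 → y ← 1.400000 + 0.1·(-3.218000) = 1.078200
x=0.100000, y=1.078200: f=-2.776774 → y ← 1.078200 + 0.1·(-2.776774) = 0.800523
x=0.200000, y=0.800523: f=-2.404820 → y ← 0.800523 + 0.1·(-2.404820) = 0.560041
x=0.300000, y=0.560041: f=-2.091264 → y ← 0.560041 + 0.1·(-2.091264) = 0.350914
y(0.4) ≈ 0.3509

0.3509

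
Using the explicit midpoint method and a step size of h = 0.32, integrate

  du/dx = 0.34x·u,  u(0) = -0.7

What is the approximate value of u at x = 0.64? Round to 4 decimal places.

Midpoint: k1 = f(x_n, u_n); k2 = f(x_n + h/2, u_n + (h/2)·k1); u_{n+1} = u_n + h·k2.
x=0.000000, u=-0.700000:
  k1 = f(0.000000, -0.700000) = 0.000000
  k2 = f(0.160000, -0.700000) = -0.038080
  u ← -0.700000 + 0.32·(-0.038080) = -0.712186
x=0.320000, u=-0.712186:
  k1 = f(0.320000, -0.712186) = -0.077486
  k2 = f(0.480000, -0.724583) = -0.118252
  u ← -0.712186 + 0.32·(-0.118252) = -0.750026
u(0.64) ≈ -0.7500

-0.7500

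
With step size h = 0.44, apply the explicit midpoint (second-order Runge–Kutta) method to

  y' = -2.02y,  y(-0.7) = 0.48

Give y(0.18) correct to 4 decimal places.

Midpoint: k1 = f(t_n, y_n); k2 = f(t_n + h/2, y_n + (h/2)·k1); y_{n+1} = y_n + h·k2.
t=-0.700000, y=0.480000:
  k1 = f(-0.700000, 0.480000) = -0.969600
  k2 = f(-0.480000, 0.266688) = -0.538710
  y ← 0.480000 + 0.44·(-0.538710) = 0.242968
t=-0.260000, y=0.242968:
  k1 = f(-0.260000, 0.242968) = -0.490795
  k2 = f(-0.040000, 0.134993) = -0.272686
  y ← 0.242968 + 0.44·(-0.272686) = 0.122986
y(0.18) ≈ 0.1230

0.1230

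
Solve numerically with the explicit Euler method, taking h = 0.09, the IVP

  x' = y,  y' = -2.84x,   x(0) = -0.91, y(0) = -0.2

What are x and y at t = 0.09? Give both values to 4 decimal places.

Euler on (x,y): x_{n+1} = x_n + h·x', y_{n+1} = y_n + h·y'.
0.000000: (-0.910000, -0.200000); f=(-0.200000, 2.584400) → (-0.928000, 0.032596)
(x(0.09), y(0.09)) ≈ (-0.9280, 0.0326)

-0.9280, 0.0326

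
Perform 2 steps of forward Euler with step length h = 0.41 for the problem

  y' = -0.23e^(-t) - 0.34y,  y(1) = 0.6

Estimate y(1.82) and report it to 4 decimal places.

0.3915

Euler: y_{n+1} = y_n + h·f(t_n, y_n).
t=1.000000, y=0.600000: f=-0.288612 → y ← 0.600000 + 0.41·(-0.288612) = 0.481669
t=1.410000, y=0.481669: f=-0.219920 → y ← 0.481669 + 0.41·(-0.219920) = 0.391502
y(1.82) ≈ 0.3915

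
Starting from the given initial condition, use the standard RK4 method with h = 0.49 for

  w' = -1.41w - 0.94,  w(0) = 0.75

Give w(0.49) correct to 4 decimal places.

0.0449

RK4: k1 = f(x_n, w_n); k2 = f(x_n + h/2, w_n + (h/2)·k1); k3 = f(x_n + h/2, w_n + (h/2)·k2); k4 = f(x_n + h, w_n + h·k3); w_{n+1} = w_n + (h/6)·(k1 + 2k2 + 2k3 + k4).
x=0.000000, w=0.750000:
  k1 = f(0.000000, 0.750000) = -1.997500
  k2 = f(0.245000, 0.260613) = -1.307464
  k3 = f(0.245000, 0.429671) = -1.545837
  k4 = f(0.490000, -0.007460) = -0.929481
  w ← 0.750000 + (0.49/6)·(k1 + 2k2 + 2k3 + k4) = 0.044924
w(0.49) ≈ 0.0449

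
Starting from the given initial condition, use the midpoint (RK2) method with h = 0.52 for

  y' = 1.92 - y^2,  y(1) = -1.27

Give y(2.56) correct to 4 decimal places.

Midpoint: k1 = f(x_n, y_n); k2 = f(x_n + h/2, y_n + (h/2)·k1); y_{n+1} = y_n + h·k2.
x=1.000000, y=-1.270000:
  k1 = f(1.000000, -1.270000) = 0.307100
  k2 = f(1.260000, -1.190154) = 0.503533
  y ← -1.270000 + 0.52·0.503533 = -1.008163
x=1.520000, y=-1.008163:
  k1 = f(1.520000, -1.008163) = 0.903608
  k2 = f(1.780000, -0.773224) = 1.322124
  y ← -1.008163 + 0.52·1.322124 = -0.320658
x=2.040000, y=-0.320658:
  k1 = f(2.040000, -0.320658) = 1.817178
  k2 = f(2.300000, 0.151808) = 1.896954
  y ← -0.320658 + 0.52·1.896954 = 0.665758
y(2.56) ≈ 0.6658

0.6658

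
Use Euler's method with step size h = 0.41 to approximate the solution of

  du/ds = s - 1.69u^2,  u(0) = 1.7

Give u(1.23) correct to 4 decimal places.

0.1113

Euler: u_{n+1} = u_n + h·f(s_n, u_n).
s=0.000000, u=1.700000: f=-4.884100 → u ← 1.700000 + 0.41·(-4.884100) = -0.302481
s=0.410000, u=-0.302481: f=0.255374 → u ← -0.302481 + 0.41·0.255374 = -0.197778
s=0.820000, u=-0.197778: f=0.753894 → u ← -0.197778 + 0.41·0.753894 = 0.111319
u(1.23) ≈ 0.1113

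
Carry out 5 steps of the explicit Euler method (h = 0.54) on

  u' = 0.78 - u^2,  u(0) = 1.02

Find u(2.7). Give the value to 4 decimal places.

Euler: u_{n+1} = u_n + h·f(t_n, u_n).
t=0.000000, u=1.020000: f=-0.260400 → u ← 1.020000 + 0.54·(-0.260400) = 0.879384
t=0.540000, u=0.879384: f=0.006684 → u ← 0.879384 + 0.54·0.006684 = 0.882993
t=1.080000, u=0.882993: f=0.000323 → u ← 0.882993 + 0.54·0.000323 = 0.883168
t=1.620000, u=0.883168: f=0.000015 → u ← 0.883168 + 0.54·0.000015 = 0.883176
t=2.160000, u=0.883176: f=0.000001 → u ← 0.883176 + 0.54·0.000001 = 0.883176
u(2.7) ≈ 0.8832

0.8832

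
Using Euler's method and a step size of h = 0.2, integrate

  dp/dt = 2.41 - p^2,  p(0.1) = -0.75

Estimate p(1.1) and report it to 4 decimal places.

1.2664

Euler: p_{n+1} = p_n + h·f(t_n, p_n).
t=0.100000, p=-0.750000: f=1.847500 → p ← -0.750000 + 0.2·1.847500 = -0.380500
t=0.300000, p=-0.380500: f=2.265220 → p ← -0.380500 + 0.2·2.265220 = 0.072544
t=0.500000, p=0.072544: f=2.404737 → p ← 0.072544 + 0.2·2.404737 = 0.553491
t=0.700000, p=0.553491: f=2.103647 → p ← 0.553491 + 0.2·2.103647 = 0.974221
t=0.900000, p=0.974221: f=1.460894 → p ← 0.974221 + 0.2·1.460894 = 1.266400
p(1.1) ≈ 1.2664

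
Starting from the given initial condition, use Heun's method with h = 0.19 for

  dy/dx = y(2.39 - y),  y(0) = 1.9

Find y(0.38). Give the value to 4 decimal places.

Heun: k1 = f(x_n, y_n); k2 = f(x_n + h, y_n + h·k1); y_{n+1} = y_n + (h/2)·(k1 + k2).
x=0.000000, y=1.900000:
  k1 = f(0.000000, 1.900000) = 0.931000
  k2 = f(0.190000, 2.076890) = 0.650295
  y ← 1.900000 + (0.19/2)·(0.931000 + 0.650295) = 2.050223
x=0.190000, y=2.050223:
  k1 = f(0.190000, 2.050223) = 0.696619
  k2 = f(0.380000, 2.182581) = 0.452710
  y ← 2.050223 + (0.19/2)·(0.696619 + 0.452710) = 2.159409
y(0.38) ≈ 2.1594

2.1594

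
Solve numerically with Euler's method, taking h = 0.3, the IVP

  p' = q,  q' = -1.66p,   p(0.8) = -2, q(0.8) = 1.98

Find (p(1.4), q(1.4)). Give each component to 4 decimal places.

Euler on (p,q): p_{n+1} = p_n + h·p', q_{n+1} = q_n + h·q'.
0.800000: (-2.000000, 1.980000); f=(1.980000, 3.320000) → (-1.406000, 2.976000)
1.100000: (-1.406000, 2.976000); f=(2.976000, 2.333960) → (-0.513200, 3.676188)
(p(1.4), q(1.4)) ≈ (-0.5132, 3.6762)

-0.5132, 3.6762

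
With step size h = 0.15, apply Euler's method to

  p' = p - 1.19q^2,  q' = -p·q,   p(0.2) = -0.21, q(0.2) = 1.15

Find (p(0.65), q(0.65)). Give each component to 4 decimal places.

Euler on (p,q): p_{n+1} = p_n + h·p', q_{n+1} = q_n + h·q'.
0.200000: (-0.210000, 1.150000); f=(-1.783775, 0.241500) → (-0.477566, 1.186225)
0.350000: (-0.477566, 1.186225); f=(-2.152051, 0.566501) → (-0.800374, 1.271200)
0.500000: (-0.800374, 1.271200); f=(-2.723354, 1.017435) → (-1.208877, 1.423815)
(p(0.65), q(0.65)) ≈ (-1.2089, 1.4238)

-1.2089, 1.4238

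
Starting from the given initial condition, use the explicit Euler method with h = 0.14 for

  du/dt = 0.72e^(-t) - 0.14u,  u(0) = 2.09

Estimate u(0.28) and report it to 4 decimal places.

2.1953

Euler: u_{n+1} = u_n + h·f(t_n, u_n).
t=0.000000, u=2.090000: f=0.427400 → u ← 2.090000 + 0.14·0.427400 = 2.149836
t=0.140000, u=2.149836: f=0.324961 → u ← 2.149836 + 0.14·0.324961 = 2.195331
u(0.28) ≈ 2.1953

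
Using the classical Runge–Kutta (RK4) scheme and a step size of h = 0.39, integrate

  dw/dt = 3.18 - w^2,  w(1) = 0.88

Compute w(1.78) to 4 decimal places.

1.6988

RK4: k1 = f(t_n, w_n); k2 = f(t_n + h/2, w_n + (h/2)·k1); k3 = f(t_n + h/2, w_n + (h/2)·k2); k4 = f(t_n + h, w_n + h·k3); w_{n+1} = w_n + (h/6)·(k1 + 2k2 + 2k3 + k4).
t=1.000000, w=0.880000:
  k1 = f(1.000000, 0.880000) = 2.405600
  k2 = f(1.195000, 1.349092) = 1.359951
  k3 = f(1.195000, 1.145190) = 1.868539
  k4 = f(1.390000, 1.608730) = 0.591987
  w ← 0.880000 + (0.39/6)·(k1 + 2k2 + 2k3 + k4) = 1.494547
t=1.390000, w=1.494547:
  k1 = f(1.390000, 1.494547) = 0.946330
  k2 = f(1.585000, 1.679081) = 0.360687
  k3 = f(1.585000, 1.564881) = 0.731148
  k4 = f(1.780000, 1.779695) = 0.012687
  w ← 1.494547 + (0.39/6)·(k1 + 2k2 + 2k3 + k4) = 1.698821
w(1.78) ≈ 1.6988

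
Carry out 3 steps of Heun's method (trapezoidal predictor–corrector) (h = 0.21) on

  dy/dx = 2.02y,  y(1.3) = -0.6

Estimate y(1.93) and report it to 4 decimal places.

-2.0829

Heun: k1 = f(x_n, y_n); k2 = f(x_n + h, y_n + h·k1); y_{n+1} = y_n + (h/2)·(k1 + k2).
x=1.300000, y=-0.600000:
  k1 = f(1.300000, -0.600000) = -1.212000
  k2 = f(1.510000, -0.854520) = -1.726130
  y ← -0.600000 + (0.21/2)·(-1.212000 + (-1.726130)) = -0.908504
x=1.510000, y=-0.908504:
  k1 = f(1.510000, -0.908504) = -1.835177
  k2 = f(1.720000, -1.293891) = -2.613660
  y ← -0.908504 + (0.21/2)·(-1.835177 + (-2.613660)) = -1.375632
x=1.720000, y=-1.375632:
  k1 = f(1.720000, -1.375632) = -2.778776
  k2 = f(1.930000, -1.959175) = -3.957533
  y ← -1.375632 + (0.21/2)·(-2.778776 + (-3.957533)) = -2.082944
y(1.93) ≈ -2.0829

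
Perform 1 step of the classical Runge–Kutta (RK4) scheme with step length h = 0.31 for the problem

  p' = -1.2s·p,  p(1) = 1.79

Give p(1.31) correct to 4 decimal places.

1.1650

RK4: k1 = f(s_n, p_n); k2 = f(s_n + h/2, p_n + (h/2)·k1); k3 = f(s_n + h/2, p_n + (h/2)·k2); k4 = f(s_n + h, p_n + h·k3); p_{n+1} = p_n + (h/6)·(k1 + 2k2 + 2k3 + k4).
s=1.000000, p=1.790000:
  k1 = f(1.000000, 1.790000) = -2.148000
  k2 = f(1.155000, 1.457060) = -2.019485
  k3 = f(1.155000, 1.476980) = -2.047094
  k4 = f(1.310000, 1.155401) = -1.816290
  p ← 1.790000 + (0.31/6)·(k1 + 2k2 + 2k3 + k4) = 1.164965
p(1.31) ≈ 1.1650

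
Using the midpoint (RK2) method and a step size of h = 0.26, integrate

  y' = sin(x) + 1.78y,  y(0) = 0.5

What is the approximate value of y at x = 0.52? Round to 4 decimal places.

1.3995

Midpoint: k1 = f(x_n, y_n); k2 = f(x_n + h/2, y_n + (h/2)·k1); y_{n+1} = y_n + h·k2.
x=0.000000, y=0.500000:
  k1 = f(0.000000, 0.500000) = 0.890000
  k2 = f(0.130000, 0.615700) = 1.225580
  y ← 0.500000 + 0.26·1.225580 = 0.818651
x=0.260000, y=0.818651:
  k1 = f(0.260000, 0.818651) = 1.714279
  k2 = f(0.390000, 1.041507) = 2.234071
  y ← 0.818651 + 0.26·2.234071 = 1.399509
y(0.52) ≈ 1.3995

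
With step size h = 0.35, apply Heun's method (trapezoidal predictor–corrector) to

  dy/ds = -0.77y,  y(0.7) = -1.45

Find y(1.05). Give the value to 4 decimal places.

Heun: k1 = f(s_n, y_n); k2 = f(s_n + h, y_n + h·k1); y_{n+1} = y_n + (h/2)·(k1 + k2).
s=0.700000, y=-1.450000:
  k1 = f(0.700000, -1.450000) = 1.116500
  k2 = f(1.050000, -1.059225) = 0.815603
  y ← -1.450000 + (0.35/2)·(1.116500 + 0.815603) = -1.111882
y(1.05) ≈ -1.1119

-1.1119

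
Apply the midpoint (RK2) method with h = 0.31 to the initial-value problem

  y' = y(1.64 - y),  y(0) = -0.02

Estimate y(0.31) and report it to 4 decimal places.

-0.0330

Midpoint: k1 = f(s_n, y_n); k2 = f(s_n + h/2, y_n + (h/2)·k1); y_{n+1} = y_n + h·k2.
s=0.000000, y=-0.020000:
  k1 = f(0.000000, -0.020000) = -0.033200
  k2 = f(0.155000, -0.025146) = -0.041872
  y ← -0.020000 + 0.31·(-0.041872) = -0.032980
y(0.31) ≈ -0.0330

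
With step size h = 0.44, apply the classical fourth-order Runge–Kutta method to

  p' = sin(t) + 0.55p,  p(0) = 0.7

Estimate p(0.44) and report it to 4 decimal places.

RK4: k1 = f(t_n, p_n); k2 = f(t_n + h/2, p_n + (h/2)·k1); k3 = f(t_n + h/2, p_n + (h/2)·k2); k4 = f(t_n + h, p_n + h·k3); p_{n+1} = p_n + (h/6)·(k1 + 2k2 + 2k3 + k4).
t=0.000000, p=0.700000:
  k1 = f(0.000000, 0.700000) = 0.385000
  k2 = f(0.220000, 0.784700) = 0.649815
  k3 = f(0.220000, 0.842959) = 0.681857
  k4 = f(0.440000, 1.000017) = 0.975949
  p ← 0.700000 + (0.44/6)·(k1 + 2k2 + 2k3 + k4) = 0.995115
p(0.44) ≈ 0.9951

0.9951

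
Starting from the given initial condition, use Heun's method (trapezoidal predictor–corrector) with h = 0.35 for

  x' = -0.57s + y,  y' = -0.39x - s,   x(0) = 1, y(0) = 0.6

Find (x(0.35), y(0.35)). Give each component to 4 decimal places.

Heun on (x,y): k1 = f(s_n, state_n); k2 = f(s_n + h, state_n + h·k1); state_{n+1} = state_n + (h/2)·(k1 + k2).
0.000000: (1.000000, 0.600000)
  k1 = (0.600000, -0.390000)
  predictor → (1.210000, 0.463500)
  k2 = (0.264000, -0.821900)
  → (1.151200, 0.387918)
(x(0.35), y(0.35)) ≈ (1.1512, 0.3879)

1.1512, 0.3879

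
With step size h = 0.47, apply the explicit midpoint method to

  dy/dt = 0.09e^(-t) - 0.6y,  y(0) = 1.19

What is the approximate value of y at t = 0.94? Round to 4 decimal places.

Midpoint: k1 = f(t_n, y_n); k2 = f(t_n + h/2, y_n + (h/2)·k1); y_{n+1} = y_n + h·k2.
t=0.000000, y=1.190000:
  k1 = f(0.000000, 1.190000) = -0.624000
  k2 = f(0.235000, 1.043360) = -0.554865
  y ← 1.190000 + 0.47·(-0.554865) = 0.929214
t=0.470000, y=0.929214:
  k1 = f(0.470000, 0.929214) = -0.501278
  k2 = f(0.705000, 0.811413) = -0.442378
  y ← 0.929214 + 0.47·(-0.442378) = 0.721296
y(0.94) ≈ 0.7213

0.7213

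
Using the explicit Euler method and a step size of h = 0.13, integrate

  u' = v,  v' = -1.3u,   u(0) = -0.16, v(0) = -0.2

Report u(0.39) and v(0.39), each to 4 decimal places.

Euler on (u,v): u_{n+1} = u_n + h·u', v_{n+1} = v_n + h·v'.
0.000000: (-0.160000, -0.200000); f=(-0.200000, 0.208000) → (-0.186000, -0.172960)
0.130000: (-0.186000, -0.172960); f=(-0.172960, 0.241800) → (-0.208485, -0.141526)
0.260000: (-0.208485, -0.141526); f=(-0.141526, 0.271030) → (-0.226883, -0.106292)
(u(0.39), v(0.39)) ≈ (-0.2269, -0.1063)

-0.2269, -0.1063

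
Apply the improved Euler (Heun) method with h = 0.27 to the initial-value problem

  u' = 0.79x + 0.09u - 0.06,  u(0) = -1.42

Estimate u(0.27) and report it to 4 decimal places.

Heun: k1 = f(x_n, u_n); k2 = f(x_n + h, u_n + h·k1); u_{n+1} = u_n + (h/2)·(k1 + k2).
x=0.000000, u=-1.420000:
  k1 = f(0.000000, -1.420000) = -0.187800
  k2 = f(0.270000, -1.470706) = 0.020936
  u ← -1.420000 + (0.27/2)·(-0.187800 + 0.020936) = -1.442527
u(0.27) ≈ -1.4425

-1.4425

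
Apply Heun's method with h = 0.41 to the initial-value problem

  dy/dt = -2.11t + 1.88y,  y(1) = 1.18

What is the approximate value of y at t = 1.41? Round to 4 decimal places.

1.0642

Heun: k1 = f(t_n, y_n); k2 = f(t_n + h, y_n + h·k1); y_{n+1} = y_n + (h/2)·(k1 + k2).
t=1.000000, y=1.180000:
  k1 = f(1.000000, 1.180000) = 0.108400
  k2 = f(1.410000, 1.224444) = -0.673145
  y ← 1.180000 + (0.41/2)·(0.108400 + (-0.673145)) = 1.064227
y(1.41) ≈ 1.0642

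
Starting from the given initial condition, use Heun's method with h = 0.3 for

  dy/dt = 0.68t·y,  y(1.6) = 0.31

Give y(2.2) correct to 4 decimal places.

Heun: k1 = f(t_n, y_n); k2 = f(t_n + h, y_n + h·k1); y_{n+1} = y_n + (h/2)·(k1 + k2).
t=1.600000, y=0.310000:
  k1 = f(1.600000, 0.310000) = 0.337280
  k2 = f(1.900000, 0.411184) = 0.531250
  y ← 0.310000 + (0.3/2)·(0.337280 + 0.531250) = 0.440279
t=1.900000, y=0.440279:
  k1 = f(1.900000, 0.440279) = 0.568841
  k2 = f(2.200000, 0.610932) = 0.913954
  y ← 0.440279 + (0.3/2)·(0.568841 + 0.913954) = 0.662699
y(2.2) ≈ 0.6627

0.6627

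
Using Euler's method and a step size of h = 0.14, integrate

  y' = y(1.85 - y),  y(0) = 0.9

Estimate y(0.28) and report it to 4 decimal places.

1.1382

Euler: y_{n+1} = y_n + h·f(x_n, y_n).
x=0.000000, y=0.900000: f=0.855000 → y ← 0.900000 + 0.14·0.855000 = 1.019700
x=0.140000, y=1.019700: f=0.846657 → y ← 1.019700 + 0.14·0.846657 = 1.138232
y(0.28) ≈ 1.1382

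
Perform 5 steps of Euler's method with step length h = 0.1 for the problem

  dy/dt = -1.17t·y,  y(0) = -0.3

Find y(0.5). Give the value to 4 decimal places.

-0.2663

Euler: y_{n+1} = y_n + h·f(t_n, y_n).
t=0.000000, y=-0.300000: f=0.000000 → y ← -0.300000 + 0.1·0.000000 = -0.300000
t=0.100000, y=-0.300000: f=0.035100 → y ← -0.300000 + 0.1·0.035100 = -0.296490
t=0.200000, y=-0.296490: f=0.069379 → y ← -0.296490 + 0.1·0.069379 = -0.289552
t=0.300000, y=-0.289552: f=0.101633 → y ← -0.289552 + 0.1·0.101633 = -0.279389
t=0.400000, y=-0.279389: f=0.130754 → y ← -0.279389 + 0.1·0.130754 = -0.266313
y(0.5) ≈ -0.2663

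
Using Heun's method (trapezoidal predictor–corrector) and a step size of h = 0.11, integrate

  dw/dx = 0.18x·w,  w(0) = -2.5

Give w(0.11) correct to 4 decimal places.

-2.5027

Heun: k1 = f(x_n, w_n); k2 = f(x_n + h, w_n + h·k1); w_{n+1} = w_n + (h/2)·(k1 + k2).
x=0.000000, w=-2.500000:
  k1 = f(0.000000, -2.500000) = 0.000000
  k2 = f(0.110000, -2.500000) = -0.049500
  w ← -2.500000 + (0.11/2)·(0.000000 + (-0.049500)) = -2.502722
w(0.11) ≈ -2.5027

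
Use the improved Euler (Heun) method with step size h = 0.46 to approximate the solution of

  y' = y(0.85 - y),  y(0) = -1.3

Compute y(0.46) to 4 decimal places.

Heun: k1 = f(t_n, y_n); k2 = f(t_n + h, y_n + h·k1); y_{n+1} = y_n + (h/2)·(k1 + k2).
t=0.000000, y=-1.300000:
  k1 = f(0.000000, -1.300000) = -2.795000
  k2 = f(0.460000, -2.585700) = -8.883689
  y ← -1.300000 + (0.46/2)·(-2.795000 + (-8.883689)) = -3.986099
y(0.46) ≈ -3.9861

-3.9861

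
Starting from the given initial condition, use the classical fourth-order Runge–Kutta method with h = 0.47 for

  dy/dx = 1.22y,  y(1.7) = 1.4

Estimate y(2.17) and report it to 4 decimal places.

2.4832

RK4: k1 = f(x_n, y_n); k2 = f(x_n + h/2, y_n + (h/2)·k1); k3 = f(x_n + h/2, y_n + (h/2)·k2); k4 = f(x_n + h, y_n + h·k3); y_{n+1} = y_n + (h/6)·(k1 + 2k2 + 2k3 + k4).
x=1.700000, y=1.400000:
  k1 = f(1.700000, 1.400000) = 1.708000
  k2 = f(1.935000, 1.801380) = 2.197684
  k3 = f(1.935000, 1.916456) = 2.338076
  k4 = f(2.170000, 2.498896) = 3.048653
  y ← 1.400000 + (0.47/6)·(k1 + 2k2 + 2k3 + k4) = 2.483207
y(2.17) ≈ 2.4832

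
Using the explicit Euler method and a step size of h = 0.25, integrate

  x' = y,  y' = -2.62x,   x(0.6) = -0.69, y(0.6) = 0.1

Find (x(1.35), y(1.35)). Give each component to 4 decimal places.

Euler on (x,y): x_{n+1} = x_n + h·x', y_{n+1} = y_n + h·y'.
0.600000: (-0.690000, 0.100000); f=(0.100000, 1.807800) → (-0.665000, 0.551950)
0.850000: (-0.665000, 0.551950); f=(0.551950, 1.742300) → (-0.527012, 0.987525)
1.100000: (-0.527012, 0.987525); f=(0.987525, 1.380773) → (-0.280131, 1.332718)
(x(1.35), y(1.35)) ≈ (-0.2801, 1.3327)

-0.2801, 1.3327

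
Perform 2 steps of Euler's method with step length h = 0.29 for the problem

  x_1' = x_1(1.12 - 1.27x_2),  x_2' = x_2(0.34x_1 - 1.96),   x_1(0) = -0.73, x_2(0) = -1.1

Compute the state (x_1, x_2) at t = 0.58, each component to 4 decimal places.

Euler on (x_1,x_2): x_1_{n+1} = x_1_n + h·x_1', x_2_{n+1} = x_2_n + h·x_2'.
0.000000: (-0.730000, -1.100000); f=(-1.837410, 2.429020) → (-1.262849, -0.395584)
0.290000: (-1.262849, -0.395584); f=(-2.048836, 0.945196) → (-1.857011, -0.121477)
(x_1(0.58), x_2(0.58)) ≈ (-1.8570, -0.1215)

-1.8570, -0.1215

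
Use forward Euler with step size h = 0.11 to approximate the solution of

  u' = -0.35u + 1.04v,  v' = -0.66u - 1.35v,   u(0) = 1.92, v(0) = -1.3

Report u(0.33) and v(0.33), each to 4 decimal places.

Euler on (u,v): u_{n+1} = u_n + h·u', v_{n+1} = v_n + h·v'.
0.000000: (1.920000, -1.300000); f=(-2.024000, 0.487800) → (1.697360, -1.246342)
0.110000: (1.697360, -1.246342); f=(-1.890272, 0.562304) → (1.489430, -1.184489)
0.220000: (1.489430, -1.184489); f=(-1.753169, 0.616036) → (1.296582, -1.116725)
(u(0.33), v(0.33)) ≈ (1.2966, -1.1167)

1.2966, -1.1167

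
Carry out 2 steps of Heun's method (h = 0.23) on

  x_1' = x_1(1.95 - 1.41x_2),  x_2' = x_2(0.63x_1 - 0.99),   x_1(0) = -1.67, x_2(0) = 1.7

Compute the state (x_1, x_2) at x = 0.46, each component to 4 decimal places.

-2.0213, 0.6957

Heun on (x_1,x_2): k1 = f(x_n, state_n); k2 = f(x_n + h, state_n + h·k1); state_{n+1} = state_n + (h/2)·(k1 + k2).
0.000000: (-1.670000, 1.700000)
  k1 = (0.746490, -3.471570)
  predictor → (-1.498307, 0.901539)
  k2 = (-1.017096, -1.743516)
  → (-1.701120, 1.100265)
0.230000: (-1.701120, 1.100265)
  k1 = (-0.678111, -2.268422)
  predictor → (-1.857085, 0.578528)
  k2 = (-2.106447, -1.249599)
  → (-2.021344, 0.695693)
(x_1(0.46), x_2(0.46)) ≈ (-2.0213, 0.6957)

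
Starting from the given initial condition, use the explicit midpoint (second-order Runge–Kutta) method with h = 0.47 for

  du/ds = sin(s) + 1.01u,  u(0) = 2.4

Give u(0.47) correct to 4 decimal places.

Midpoint: k1 = f(s_n, u_n); k2 = f(s_n + h/2, u_n + (h/2)·k1); u_{n+1} = u_n + h·k2.
s=0.000000, u=2.400000:
  k1 = f(0.000000, 2.400000) = 2.424000
  k2 = f(0.235000, 2.969640) = 3.232179
  u ← 2.400000 + 0.47·3.232179 = 3.919124
u(0.47) ≈ 3.9191

3.9191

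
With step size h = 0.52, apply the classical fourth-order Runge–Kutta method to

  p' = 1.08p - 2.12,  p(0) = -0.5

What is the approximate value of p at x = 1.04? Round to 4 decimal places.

-5.6054

RK4: k1 = f(x_n, p_n); k2 = f(x_n + h/2, p_n + (h/2)·k1); k3 = f(x_n + h/2, p_n + (h/2)·k2); k4 = f(x_n + h, p_n + h·k3); p_{n+1} = p_n + (h/6)·(k1 + 2k2 + 2k3 + k4).
x=0.000000, p=-0.500000:
  k1 = f(0.000000, -0.500000) = -2.660000
  k2 = f(0.260000, -1.191600) = -3.406928
  k3 = f(0.260000, -1.385801) = -3.616665
  k4 = f(0.520000, -2.380666) = -4.691119
  p ← -0.500000 + (0.52/6)·(k1 + 2k2 + 2k3 + k4) = -2.354520
x=0.520000, p=-2.354520:
  k1 = f(0.520000, -2.354520) = -4.662881
  k2 = f(0.780000, -3.566869) = -5.972219
  k3 = f(0.780000, -3.907297) = -6.339880
  k4 = f(1.040000, -5.651258) = -8.223358
  p ← -2.354520 + (0.52/6)·(k1 + 2k2 + 2k3 + k4) = -5.605424
p(1.04) ≈ -5.6054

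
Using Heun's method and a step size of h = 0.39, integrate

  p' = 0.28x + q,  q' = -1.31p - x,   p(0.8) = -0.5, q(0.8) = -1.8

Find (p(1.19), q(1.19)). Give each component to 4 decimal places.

-1.1044, -1.7756

Heun on (p,q): k1 = f(x_n, state_n); k2 = f(x_n + h, state_n + h·k1); state_{n+1} = state_n + (h/2)·(k1 + k2).
0.800000: (-0.500000, -1.800000)
  k1 = (-1.576000, -0.145000)
  predictor → (-1.114640, -1.856550)
  k2 = (-1.523350, 0.270178)
  → (-1.104373, -1.775590)
(p(1.19), q(1.19)) ≈ (-1.1044, -1.7756)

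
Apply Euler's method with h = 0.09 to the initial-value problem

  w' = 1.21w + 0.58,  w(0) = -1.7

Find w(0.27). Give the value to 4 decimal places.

Euler: w_{n+1} = w_n + h·f(s_n, w_n).
s=0.000000, w=-1.700000: f=-1.477000 → w ← -1.700000 + 0.09·(-1.477000) = -1.832930
s=0.090000, w=-1.832930: f=-1.637845 → w ← -1.832930 + 0.09·(-1.637845) = -1.980336
s=0.180000, w=-1.980336: f=-1.816207 → w ← -1.980336 + 0.09·(-1.816207) = -2.143795
w(0.27) ≈ -2.1438

-2.1438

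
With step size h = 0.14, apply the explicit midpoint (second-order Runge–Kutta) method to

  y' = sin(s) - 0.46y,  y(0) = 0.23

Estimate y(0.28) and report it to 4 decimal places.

0.2400

Midpoint: k1 = f(s_n, y_n); k2 = f(s_n + h/2, y_n + (h/2)·k1); y_{n+1} = y_n + h·k2.
s=0.000000, y=0.230000:
  k1 = f(0.000000, 0.230000) = -0.105800
  k2 = f(0.070000, 0.222594) = -0.032450
  y ← 0.230000 + 0.14·(-0.032450) = 0.225457
s=0.140000, y=0.225457:
  k1 = f(0.140000, 0.225457) = 0.035833
  k2 = f(0.210000, 0.227965) = 0.103596
  y ← 0.225457 + 0.14·0.103596 = 0.239960
y(0.28) ≈ 0.2400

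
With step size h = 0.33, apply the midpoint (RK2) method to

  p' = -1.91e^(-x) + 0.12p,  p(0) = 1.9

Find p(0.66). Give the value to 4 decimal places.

Midpoint: k1 = f(x_n, p_n); k2 = f(x_n + h/2, p_n + (h/2)·k1); p_{n+1} = p_n + h·k2.
x=0.000000, p=1.900000:
  k1 = f(0.000000, 1.900000) = -1.682000
  k2 = f(0.165000, 1.622470) = -1.424781
  p ← 1.900000 + 0.33·(-1.424781) = 1.429822
x=0.330000, p=1.429822:
  k1 = f(0.330000, 1.429822) = -1.201566
  k2 = f(0.495000, 1.231564) = -1.016493
  p ← 1.429822 + 0.33·(-1.016493) = 1.094380
p(0.66) ≈ 1.0944

1.0944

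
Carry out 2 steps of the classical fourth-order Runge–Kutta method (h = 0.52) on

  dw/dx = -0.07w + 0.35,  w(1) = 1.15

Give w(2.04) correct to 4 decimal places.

RK4: k1 = f(x_n, w_n); k2 = f(x_n + h/2, w_n + (h/2)·k1); k3 = f(x_n + h/2, w_n + (h/2)·k2); k4 = f(x_n + h, w_n + h·k3); w_{n+1} = w_n + (h/6)·(k1 + 2k2 + 2k3 + k4).
x=1.000000, w=1.150000:
  k1 = f(1.000000, 1.150000) = 0.269500
  k2 = f(1.260000, 1.220070) = 0.264595
  k3 = f(1.260000, 1.218795) = 0.264684
  k4 = f(1.520000, 1.287636) = 0.259865
  w ← 1.150000 + (0.52/6)·(k1 + 2k2 + 2k3 + k4) = 1.287620
x=1.520000, w=1.287620:
  k1 = f(1.520000, 1.287620) = 0.259867
  k2 = f(1.780000, 1.355185) = 0.255137
  k3 = f(1.780000, 1.353956) = 0.255223
  k4 = f(2.040000, 1.420336) = 0.250576
  w ← 1.287620 + (0.52/6)·(k1 + 2k2 + 2k3 + k4) = 1.420321
w(2.04) ≈ 1.4203

1.4203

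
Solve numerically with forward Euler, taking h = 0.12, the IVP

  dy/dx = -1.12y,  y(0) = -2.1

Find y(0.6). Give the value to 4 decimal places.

-1.0205

Euler: y_{n+1} = y_n + h·f(x_n, y_n).
x=0.000000, y=-2.100000: f=2.352000 → y ← -2.100000 + 0.12·2.352000 = -1.817760
x=0.120000, y=-1.817760: f=2.035891 → y ← -1.817760 + 0.12·2.035891 = -1.573453
x=0.240000, y=-1.573453: f=1.762267 → y ← -1.573453 + 0.12·1.762267 = -1.361981
x=0.360000, y=-1.361981: f=1.525419 → y ← -1.361981 + 0.12·1.525419 = -1.178931
x=0.480000, y=-1.178931: f=1.320402 → y ← -1.178931 + 0.12·1.320402 = -1.020482
y(0.6) ≈ -1.0205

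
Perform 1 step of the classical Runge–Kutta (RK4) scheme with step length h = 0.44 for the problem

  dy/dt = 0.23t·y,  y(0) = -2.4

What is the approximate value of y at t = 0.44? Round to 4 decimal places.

-2.4540

RK4: k1 = f(t_n, y_n); k2 = f(t_n + h/2, y_n + (h/2)·k1); k3 = f(t_n + h/2, y_n + (h/2)·k2); k4 = f(t_n + h, y_n + h·k3); y_{n+1} = y_n + (h/6)·(k1 + 2k2 + 2k3 + k4).
t=0.000000, y=-2.400000:
  k1 = f(0.000000, -2.400000) = 0.000000
  k2 = f(0.220000, -2.400000) = -0.121440
  k3 = f(0.220000, -2.426717) = -0.122792
  k4 = f(0.440000, -2.454028) = -0.248348
  y ← -2.400000 + (0.44/6)·(k1 + 2k2 + 2k3 + k4) = -2.454033
y(0.44) ≈ -2.4540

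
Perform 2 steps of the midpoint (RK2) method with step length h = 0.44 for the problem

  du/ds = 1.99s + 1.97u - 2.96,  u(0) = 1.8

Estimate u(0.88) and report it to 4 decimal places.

4.1752

Midpoint: k1 = f(s_n, u_n); k2 = f(s_n + h/2, u_n + (h/2)·k1); u_{n+1} = u_n + h·k2.
s=0.000000, u=1.800000:
  k1 = f(0.000000, 1.800000) = 0.586000
  k2 = f(0.220000, 1.928920) = 1.277772
  u ← 1.800000 + 0.44·1.277772 = 2.362220
s=0.440000, u=2.362220:
  k1 = f(0.440000, 2.362220) = 2.569173
  k2 = f(0.660000, 2.927438) = 4.120453
  u ← 2.362220 + 0.44·4.120453 = 4.175219
u(0.88) ≈ 4.1752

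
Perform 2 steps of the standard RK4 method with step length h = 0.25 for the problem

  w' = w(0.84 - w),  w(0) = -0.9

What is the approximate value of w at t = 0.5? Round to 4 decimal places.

-3.0916

RK4: k1 = f(t_n, w_n); k2 = f(t_n + h/2, w_n + (h/2)·k1); k3 = f(t_n + h/2, w_n + (h/2)·k2); k4 = f(t_n + h, w_n + h·k3); w_{n+1} = w_n + (h/6)·(k1 + 2k2 + 2k3 + k4).
t=0.000000, w=-0.900000:
  k1 = f(0.000000, -0.900000) = -1.566000
  k2 = f(0.125000, -1.095750) = -2.121098
  k3 = f(0.125000, -1.165137) = -2.336260
  k4 = f(0.250000, -1.484065) = -3.449064
  w ← -0.900000 + (0.25/6)·(k1 + 2k2 + 2k3 + k4) = -1.480408
t=0.250000, w=-1.480408:
  k1 = f(0.250000, -1.480408) = -3.435149
  k2 = f(0.375000, -1.909801) = -5.251573
  k3 = f(0.375000, -2.136854) = -6.361103
  k4 = f(0.500000, -3.070683) = -12.008470
  w ← -1.480408 + (0.25/6)·(k1 + 2k2 + 2k3 + k4) = -3.091615
w(0.5) ≈ -3.0916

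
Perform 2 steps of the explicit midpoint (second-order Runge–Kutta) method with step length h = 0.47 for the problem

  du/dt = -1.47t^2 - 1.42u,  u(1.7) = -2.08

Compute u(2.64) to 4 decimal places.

Midpoint: k1 = f(t_n, u_n); k2 = f(t_n + h/2, u_n + (h/2)·k1); u_{n+1} = u_n + h·k2.
t=1.700000, u=-2.080000:
  k1 = f(1.700000, -2.080000) = -1.294700
  k2 = f(1.935000, -2.384255) = -2.118369
  u ← -2.080000 + 0.47·(-2.118369) = -3.075634
t=2.170000, u=-3.075634:
  k1 = f(2.170000, -3.075634) = -2.554683
  k2 = f(2.405000, -3.675984) = -3.282619
  u ← -3.075634 + 0.47·(-3.282619) = -4.618465
u(2.64) ≈ -4.6185

-4.6185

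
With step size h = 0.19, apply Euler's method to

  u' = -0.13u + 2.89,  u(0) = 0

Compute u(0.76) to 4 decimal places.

Euler: u_{n+1} = u_n + h·f(s_n, u_n).
s=0.000000, u=0.000000: f=2.890000 → u ← 0.000000 + 0.19·2.890000 = 0.549100
s=0.190000, u=0.549100: f=2.818617 → u ← 0.549100 + 0.19·2.818617 = 1.084637
s=0.380000, u=1.084637: f=2.748997 → u ← 1.084637 + 0.19·2.748997 = 1.606947
s=0.570000, u=1.606947: f=2.681097 → u ← 1.606947 + 0.19·2.681097 = 2.116355
u(0.76) ≈ 2.1164

2.1164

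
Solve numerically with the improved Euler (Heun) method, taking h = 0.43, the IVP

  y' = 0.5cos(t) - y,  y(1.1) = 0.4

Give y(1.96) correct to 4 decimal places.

0.1586

Heun: k1 = f(t_n, y_n); k2 = f(t_n + h, y_n + h·k1); y_{n+1} = y_n + (h/2)·(k1 + k2).
t=1.100000, y=0.400000:
  k1 = f(1.100000, 0.400000) = -0.173202
  k2 = f(1.530000, 0.325523) = -0.305131
  y ← 0.400000 + (0.43/2)·(-0.173202 + (-0.305131)) = 0.297158
t=1.530000, y=0.297158:
  k1 = f(1.530000, 0.297158) = -0.276766
  k2 = f(1.960000, 0.178149) = -0.367875
  y ← 0.297158 + (0.43/2)·(-0.276766 + (-0.367875)) = 0.158561
y(1.96) ≈ 0.1586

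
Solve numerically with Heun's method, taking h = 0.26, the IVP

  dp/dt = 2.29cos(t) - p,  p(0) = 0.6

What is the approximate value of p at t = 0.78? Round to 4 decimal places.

Heun: k1 = f(t_n, p_n); k2 = f(t_n + h, p_n + h·k1); p_{n+1} = p_n + (h/2)·(k1 + k2).
t=0.000000, p=0.600000:
  k1 = f(0.000000, 0.600000) = 1.690000
  k2 = f(0.260000, 1.039400) = 1.173633
  p ← 0.600000 + (0.26/2)·(1.690000 + 1.173633) = 0.972272
t=0.260000, p=0.972272:
  k1 = f(0.260000, 0.972272) = 1.240761
  k2 = f(0.520000, 1.294870) = 0.692436
  p ← 0.972272 + (0.26/2)·(1.240761 + 0.692436) = 1.223588
t=0.520000, p=1.223588:
  k1 = f(0.520000, 1.223588) = 0.763718
  k2 = f(0.780000, 1.422155) = 0.205837
  p ← 1.223588 + (0.26/2)·(0.763718 + 0.205837) = 1.349630
p(0.78) ≈ 1.3496

1.3496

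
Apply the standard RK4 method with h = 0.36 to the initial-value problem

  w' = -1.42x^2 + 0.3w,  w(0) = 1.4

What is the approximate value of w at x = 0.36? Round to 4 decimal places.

1.5370

RK4: k1 = f(x_n, w_n); k2 = f(x_n + h/2, w_n + (h/2)·k1); k3 = f(x_n + h/2, w_n + (h/2)·k2); k4 = f(x_n + h, w_n + h·k3); w_{n+1} = w_n + (h/6)·(k1 + 2k2 + 2k3 + k4).
x=0.000000, w=1.400000:
  k1 = f(0.000000, 1.400000) = 0.420000
  k2 = f(0.180000, 1.475600) = 0.396672
  k3 = f(0.180000, 1.471401) = 0.395412
  k4 = f(0.360000, 1.542348) = 0.278673
  w ← 1.400000 + (0.36/6)·(k1 + 2k2 + 2k3 + k4) = 1.536970
w(0.36) ≈ 1.5370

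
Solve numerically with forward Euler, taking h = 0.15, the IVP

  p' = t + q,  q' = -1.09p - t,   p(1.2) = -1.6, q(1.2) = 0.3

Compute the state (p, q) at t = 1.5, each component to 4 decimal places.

-1.1153, 0.4039

Euler on (p,q): p_{n+1} = p_n + h·p', q_{n+1} = q_n + h·q'.
1.200000: (-1.600000, 0.300000); f=(1.500000, 0.544000) → (-1.375000, 0.381600)
1.350000: (-1.375000, 0.381600); f=(1.731600, 0.148750) → (-1.115260, 0.403913)
(p(1.5), q(1.5)) ≈ (-1.1153, 0.4039)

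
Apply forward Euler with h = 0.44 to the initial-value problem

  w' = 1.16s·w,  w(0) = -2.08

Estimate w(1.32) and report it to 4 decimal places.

Euler: w_{n+1} = w_n + h·f(s_n, w_n).
s=0.000000, w=-2.080000: f=0.000000 → w ← -2.080000 + 0.44·0.000000 = -2.080000
s=0.440000, w=-2.080000: f=-1.061632 → w ← -2.080000 + 0.44·(-1.061632) = -2.547118
s=0.880000, w=-2.547118: f=-2.600098 → w ← -2.547118 + 0.44·(-2.600098) = -3.691161
w(1.32) ≈ -3.6912

-3.6912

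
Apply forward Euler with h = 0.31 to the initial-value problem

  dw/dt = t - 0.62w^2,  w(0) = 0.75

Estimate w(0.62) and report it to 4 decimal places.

Euler: w_{n+1} = w_n + h·f(t_n, w_n).
t=0.000000, w=0.750000: f=-0.348750 → w ← 0.750000 + 0.31·(-0.348750) = 0.641887
t=0.310000, w=0.641887: f=0.054548 → w ← 0.641887 + 0.31·0.054548 = 0.658797
w(0.62) ≈ 0.6588

0.6588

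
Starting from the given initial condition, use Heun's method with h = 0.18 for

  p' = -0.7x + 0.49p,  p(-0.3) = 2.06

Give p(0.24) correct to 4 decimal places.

2.7023

Heun: k1 = f(x_n, p_n); k2 = f(x_n + h, p_n + h·k1); p_{n+1} = p_n + (h/2)·(k1 + k2).
x=-0.300000, p=2.060000:
  k1 = f(-0.300000, 2.060000) = 1.219400
  k2 = f(-0.120000, 2.279492) = 1.200951
  p ← 2.060000 + (0.18/2)·(1.219400 + 1.200951) = 2.277832
x=-0.120000, p=2.277832:
  k1 = f(-0.120000, 2.277832) = 1.200137
  k2 = f(0.060000, 2.493856) = 1.179990
  p ← 2.277832 + (0.18/2)·(1.200137 + 1.179990) = 2.492043
x=0.060000, p=2.492043:
  k1 = f(0.060000, 2.492043) = 1.179101
  k2 = f(0.240000, 2.704281) = 1.157098
  p ← 2.492043 + (0.18/2)·(1.179101 + 1.157098) = 2.702301
p(0.24) ≈ 2.7023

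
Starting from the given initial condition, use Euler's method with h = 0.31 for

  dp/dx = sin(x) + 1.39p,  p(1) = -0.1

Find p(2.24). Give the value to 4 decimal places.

Euler: p_{n+1} = p_n + h·f(x_n, p_n).
x=1.000000, p=-0.100000: f=0.702471 → p ← -0.100000 + 0.31·0.702471 = 0.117766
x=1.310000, p=0.117766: f=1.129880 → p ← 0.117766 + 0.31·1.129880 = 0.468029
x=1.620000, p=0.468029: f=1.649350 → p ← 0.468029 + 0.31·1.649350 = 0.979327
x=1.930000, p=0.979327: f=2.297442 → p ← 0.979327 + 0.31·2.297442 = 1.691534
p(2.24) ≈ 1.6915

1.6915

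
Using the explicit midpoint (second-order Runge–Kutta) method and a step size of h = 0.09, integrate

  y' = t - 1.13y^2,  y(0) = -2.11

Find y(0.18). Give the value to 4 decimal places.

-3.5747

Midpoint: k1 = f(t_n, y_n); k2 = f(t_n + h/2, y_n + (h/2)·k1); y_{n+1} = y_n + h·k2.
t=0.000000, y=-2.110000:
  k1 = f(0.000000, -2.110000) = -5.030873
  k2 = f(0.045000, -2.336389) = -6.123348
  y ← -2.110000 + 0.09·(-6.123348) = -2.661101
t=0.090000, y=-2.661101:
  k1 = f(0.090000, -2.661101) = -7.912050
  k2 = f(0.135000, -3.017144) = -10.151565
  y ← -2.661101 + 0.09·(-10.151565) = -3.574742
y(0.18) ≈ -3.5747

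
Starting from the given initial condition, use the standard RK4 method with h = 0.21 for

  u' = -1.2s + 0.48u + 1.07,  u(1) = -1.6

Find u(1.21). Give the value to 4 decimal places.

-1.8258

RK4: k1 = f(s_n, u_n); k2 = f(s_n + h/2, u_n + (h/2)·k1); k3 = f(s_n + h/2, u_n + (h/2)·k2); k4 = f(s_n + h, u_n + h·k3); u_{n+1} = u_n + (h/6)·(k1 + 2k2 + 2k3 + k4).
s=1.000000, u=-1.600000:
  k1 = f(1.000000, -1.600000) = -0.898000
  k2 = f(1.105000, -1.694290) = -1.069259
  k3 = f(1.105000, -1.712272) = -1.077891
  k4 = f(1.210000, -1.826357) = -1.258651
  u ← -1.600000 + (0.21/6)·(k1 + 2k2 + 2k3 + k4) = -1.825783
u(1.21) ≈ -1.8258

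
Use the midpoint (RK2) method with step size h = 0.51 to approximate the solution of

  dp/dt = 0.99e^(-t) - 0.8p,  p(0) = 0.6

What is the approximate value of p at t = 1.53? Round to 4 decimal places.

0.5370

Midpoint: k1 = f(t_n, p_n); k2 = f(t_n + h/2, p_n + (h/2)·k1); p_{n+1} = p_n + h·k2.
t=0.000000, p=0.600000:
  k1 = f(0.000000, 0.600000) = 0.510000
  k2 = f(0.255000, 0.730050) = 0.183127
  p ← 0.600000 + 0.51·0.183127 = 0.693395
t=0.510000, p=0.693395:
  k1 = f(0.510000, 0.693395) = 0.039775
  k2 = f(0.765000, 0.703537) = -0.102149
  p ← 0.693395 + 0.51·(-0.102149) = 0.641299
t=1.020000, p=0.641299:
  k1 = f(1.020000, 0.641299) = -0.156050
  k2 = f(1.275000, 0.601506) = -0.204568
  p ← 0.641299 + 0.51·(-0.204568) = 0.536969
p(1.53) ≈ 0.5370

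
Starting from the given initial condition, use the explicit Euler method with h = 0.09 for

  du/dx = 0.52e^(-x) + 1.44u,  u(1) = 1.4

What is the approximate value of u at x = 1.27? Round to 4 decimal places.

2.0720

Euler: u_{n+1} = u_n + h·f(x_n, u_n).
x=1.000000, u=1.400000: f=2.207297 → u ← 1.400000 + 0.09·2.207297 = 1.598657
x=1.090000, u=1.598657: f=2.476898 → u ← 1.598657 + 0.09·2.476898 = 1.821578
x=1.180000, u=1.821578: f=2.782857 → u ← 1.821578 + 0.09·2.782857 = 2.072035
u(1.27) ≈ 2.0720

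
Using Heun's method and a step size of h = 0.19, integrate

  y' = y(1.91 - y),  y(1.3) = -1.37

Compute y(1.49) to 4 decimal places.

-2.6702

Heun: k1 = f(x_n, y_n); k2 = f(x_n + h, y_n + h·k1); y_{n+1} = y_n + (h/2)·(k1 + k2).
x=1.300000, y=-1.370000:
  k1 = f(1.300000, -1.370000) = -4.493600
  k2 = f(1.490000, -2.223784) = -9.192643
  y ← -1.370000 + (0.19/2)·(-4.493600 + (-9.192643)) = -2.670193
y(1.49) ≈ -2.6702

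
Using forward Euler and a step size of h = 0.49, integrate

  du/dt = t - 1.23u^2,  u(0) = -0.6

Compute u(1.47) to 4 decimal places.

-1.0768

Euler: u_{n+1} = u_n + h·f(t_n, u_n).
t=0.000000, u=-0.600000: f=-0.442800 → u ← -0.600000 + 0.49·(-0.442800) = -0.816972
t=0.490000, u=-0.816972: f=-0.330955 → u ← -0.816972 + 0.49·(-0.330955) = -0.979140
t=0.980000, u=-0.979140: f=-0.199220 → u ← -0.979140 + 0.49·(-0.199220) = -1.076758
u(1.47) ≈ -1.0768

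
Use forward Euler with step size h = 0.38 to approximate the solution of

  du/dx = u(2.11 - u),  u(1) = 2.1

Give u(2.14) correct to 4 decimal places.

2.1099

Euler: u_{n+1} = u_n + h·f(x_n, u_n).
x=1.000000, u=2.100000: f=0.021000 → u ← 2.100000 + 0.38·0.021000 = 2.107980
x=1.380000, u=2.107980: f=0.004258 → u ← 2.107980 + 0.38·0.004258 = 2.109598
x=1.760000, u=2.109598: f=0.000848 → u ← 2.109598 + 0.38·0.000848 = 2.109920
u(2.14) ≈ 2.1099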